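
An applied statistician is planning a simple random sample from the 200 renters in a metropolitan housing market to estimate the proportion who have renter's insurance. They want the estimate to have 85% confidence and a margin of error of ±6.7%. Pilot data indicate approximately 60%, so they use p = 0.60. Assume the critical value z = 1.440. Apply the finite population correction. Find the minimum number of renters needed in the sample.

Unadjusted: n₀ = 1.440² × 0.60 × 0.40 / 0.067² ≈ 110.86, so n₀ = 111.
Finite population correction with N = 200: n = n₀ / (1 + (n₀−1)/N) = 111 / (1 + 110/200) = 111 / 1.5500 ≈ 71.61.
Rounding up, n = 72.

72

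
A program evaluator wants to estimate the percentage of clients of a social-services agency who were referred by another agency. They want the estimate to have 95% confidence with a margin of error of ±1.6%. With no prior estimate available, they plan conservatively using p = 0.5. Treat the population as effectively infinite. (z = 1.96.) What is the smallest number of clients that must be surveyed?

3752

With p = 0.5, p(1−p) = 0.25.
n = z²·p(1−p)/E² = 1.96² × 0.2500 / 0.016² = 3.8416 × 0.2500 / 0.000256 ≈ 3751.56.
Rounding up gives n = 3752.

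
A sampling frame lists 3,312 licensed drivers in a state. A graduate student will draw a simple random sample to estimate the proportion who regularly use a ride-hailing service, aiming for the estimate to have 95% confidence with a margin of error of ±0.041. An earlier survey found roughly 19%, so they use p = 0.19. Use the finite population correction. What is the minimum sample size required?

For 95% confidence, z = 1.96.
Unadjusted: n₀ = 1.96² × 0.19 × 0.81 / 0.041² ≈ 351.71, so n₀ = 352.
Finite population correction with N = 3,312: n = n₀ / (1 + (n₀−1)/N) = 352 / (1 + 351/3312) = 352 / 1.1060 ≈ 318.27.
Rounding up, n = 319.

319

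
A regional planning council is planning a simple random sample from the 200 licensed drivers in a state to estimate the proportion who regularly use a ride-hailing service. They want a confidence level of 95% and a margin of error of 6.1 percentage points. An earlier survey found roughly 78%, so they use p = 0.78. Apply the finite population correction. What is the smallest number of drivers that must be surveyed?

95

For 95% confidence, z = 1.960.
Unadjusted: n₀ = 1.960² × 0.78 × 0.22 / 0.061² ≈ 177.16, so n₀ = 178.
Finite population correction with N = 200: n = n₀ / (1 + (n₀−1)/N) = 178 / (1 + 177/200) = 178 / 1.8850 ≈ 94.43.
Rounding up, n = 95.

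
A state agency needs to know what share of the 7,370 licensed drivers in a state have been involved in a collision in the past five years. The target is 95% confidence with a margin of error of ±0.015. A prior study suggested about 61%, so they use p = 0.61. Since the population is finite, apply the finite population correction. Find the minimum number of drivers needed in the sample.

2619

For 95% confidence, z = 1.96.
Unadjusted: n₀ = 1.96² × 0.61 × 0.39 / 0.015² ≈ 4061.85, so n₀ = 4062.
Finite population correction with N = 7,370: n = n₀ / (1 + (n₀−1)/N) = 4062 / (1 + 4061/7370) = 4062 / 1.5510 ≈ 2618.93.
Rounding up, n = 2619.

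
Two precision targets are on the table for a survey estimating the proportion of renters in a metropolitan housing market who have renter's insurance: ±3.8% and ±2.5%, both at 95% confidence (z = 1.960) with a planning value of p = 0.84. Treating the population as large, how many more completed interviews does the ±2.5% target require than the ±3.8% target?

At ±3.8%: n = 1.960² × 0.1344 / 0.038² ≈ 357.56 → 358.
At ±2.5%: n = 1.960² × 0.1344 / 0.025² ≈ 826.10 → 827.
Additional respondents: 827 − 358 = 469.

469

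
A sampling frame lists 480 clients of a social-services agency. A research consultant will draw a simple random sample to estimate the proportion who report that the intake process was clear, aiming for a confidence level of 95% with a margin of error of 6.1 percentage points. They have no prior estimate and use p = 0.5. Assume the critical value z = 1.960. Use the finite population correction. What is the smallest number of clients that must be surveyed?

Unadjusted: n₀ = 1.960² × 0.50 × 0.50 / 0.061² ≈ 258.10, so n₀ = 259.
Finite population correction with N = 480: n = n₀ / (1 + (n₀−1)/N) = 259 / (1 + 258/480) = 259 / 1.5375 ≈ 168.46.
Rounding up, n = 169.

169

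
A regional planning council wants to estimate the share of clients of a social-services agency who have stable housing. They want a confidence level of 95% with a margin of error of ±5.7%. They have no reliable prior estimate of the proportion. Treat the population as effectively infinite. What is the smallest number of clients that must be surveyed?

296

For 95% confidence, z = 1.96.
With no prior estimate, use p = 0.5, giving p(1−p) = 0.25.
n = z²·p(1−p)/E² = 1.96² × 0.2500 / 0.057² = 3.8416 × 0.2500 / 0.003249 ≈ 295.60.
Rounding up gives n = 296.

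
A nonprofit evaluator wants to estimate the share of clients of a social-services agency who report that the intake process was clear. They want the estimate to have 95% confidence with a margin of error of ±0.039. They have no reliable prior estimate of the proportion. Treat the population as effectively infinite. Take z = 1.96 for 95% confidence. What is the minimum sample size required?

With no prior estimate, use p = 0.5, giving p(1−p) = 0.25.
n = z²·p(1−p)/E² = 1.96² × 0.2500 / 0.039² = 3.8416 × 0.2500 / 0.001521 ≈ 631.43.
Rounding up gives n = 632.

632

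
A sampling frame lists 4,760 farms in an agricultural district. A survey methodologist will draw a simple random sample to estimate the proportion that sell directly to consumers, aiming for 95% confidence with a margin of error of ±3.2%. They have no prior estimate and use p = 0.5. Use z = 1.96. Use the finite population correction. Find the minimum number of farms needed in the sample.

784

Unadjusted: n₀ = 1.96² × 0.50 × 0.50 / 0.032² ≈ 937.89, so n₀ = 938.
Finite population correction with N = 4,760: n = n₀ / (1 + (n₀−1)/N) = 938 / (1 + 937/4760) = 938 / 1.1968 ≈ 783.72.
Rounding up, n = 784.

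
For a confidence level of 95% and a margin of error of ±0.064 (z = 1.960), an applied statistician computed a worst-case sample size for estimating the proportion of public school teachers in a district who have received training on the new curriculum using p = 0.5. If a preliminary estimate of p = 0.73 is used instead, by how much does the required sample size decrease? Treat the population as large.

Conservative (p = 0.5): n = 1.960² × 0.25 / 0.064² ≈ 234.47 → 235.
Using p = 0.73: p(1−p) = 0.1971, so n = 1.960² × 0.1971 / 0.064² ≈ 184.86 → 185.
Reduction: 235 − 185 = 50.

50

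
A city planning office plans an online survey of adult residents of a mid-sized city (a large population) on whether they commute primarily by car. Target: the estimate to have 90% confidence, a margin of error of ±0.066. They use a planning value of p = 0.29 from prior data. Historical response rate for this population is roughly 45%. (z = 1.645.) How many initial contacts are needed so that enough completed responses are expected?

Completed interviews needed: n₀ = 1.645² × 0.2059 / 0.066² ≈ 127.91 → 128.
At a 45% response rate, contacts needed = 128 / 0.45 ≈ 284.44 → 285.

285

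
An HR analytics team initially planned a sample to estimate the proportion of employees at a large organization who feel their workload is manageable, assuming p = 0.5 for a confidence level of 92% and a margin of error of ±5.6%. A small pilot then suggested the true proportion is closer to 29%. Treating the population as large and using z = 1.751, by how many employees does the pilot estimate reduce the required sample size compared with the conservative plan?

43

Conservative (p = 0.5): n = 1.751² × 0.25 / 0.056² ≈ 244.42 → 245.
Using p = 0.29: p(1−p) = 0.2059, so n = 1.751² × 0.2059 / 0.056² ≈ 201.30 → 202.
Reduction: 245 − 202 = 43.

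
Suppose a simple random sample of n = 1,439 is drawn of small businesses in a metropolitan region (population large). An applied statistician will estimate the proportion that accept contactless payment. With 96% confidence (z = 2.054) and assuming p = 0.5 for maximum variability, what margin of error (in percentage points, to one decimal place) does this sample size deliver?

2.7

SE(p̂) = √[p(1−p)/n] = √[0.2500/1439] = 0.01318.
E = z × SE = 2.054 × 0.01318 = 0.02707, or 2.7 percentage points.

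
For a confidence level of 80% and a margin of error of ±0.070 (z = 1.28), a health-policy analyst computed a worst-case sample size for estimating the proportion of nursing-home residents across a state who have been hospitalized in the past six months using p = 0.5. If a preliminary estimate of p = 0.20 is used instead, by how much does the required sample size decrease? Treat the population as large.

30

Conservative (p = 0.5): n = 1.28² × 0.25 / 0.070² ≈ 83.59 → 84.
Using p = 0.20: p(1−p) = 0.1600, so n = 1.28² × 0.1600 / 0.070² ≈ 53.50 → 54.
Reduction: 84 − 54 = 30.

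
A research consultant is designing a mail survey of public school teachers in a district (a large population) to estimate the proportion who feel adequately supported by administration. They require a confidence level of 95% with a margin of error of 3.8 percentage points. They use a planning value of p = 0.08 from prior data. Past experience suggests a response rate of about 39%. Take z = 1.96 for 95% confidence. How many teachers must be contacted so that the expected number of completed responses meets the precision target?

Completed interviews needed: n₀ = 1.96² × 0.0736 / 0.038² ≈ 195.80 → 196.
At a 39% response rate, contacts needed = 196 / 0.39 ≈ 502.56 → 503.

503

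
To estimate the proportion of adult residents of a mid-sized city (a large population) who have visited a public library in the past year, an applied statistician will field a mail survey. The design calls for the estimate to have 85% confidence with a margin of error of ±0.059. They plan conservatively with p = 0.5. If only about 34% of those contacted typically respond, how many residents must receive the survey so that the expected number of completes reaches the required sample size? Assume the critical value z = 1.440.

Completed interviews needed: n₀ = 1.440² × 0.2500 / 0.059² ≈ 148.92 → 149.
At a 34% response rate, contacts needed = 149 / 0.34 ≈ 438.24 → 439.

439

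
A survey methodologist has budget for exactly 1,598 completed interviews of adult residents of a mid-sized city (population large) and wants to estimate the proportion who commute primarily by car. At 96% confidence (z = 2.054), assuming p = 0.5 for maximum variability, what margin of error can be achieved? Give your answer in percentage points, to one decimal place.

2.6

SE(p̂) = √[p(1−p)/n] = √[0.2500/1598] = 0.01251.
E = z × SE = 2.054 × 0.01251 = 0.02569, or 2.6 percentage points.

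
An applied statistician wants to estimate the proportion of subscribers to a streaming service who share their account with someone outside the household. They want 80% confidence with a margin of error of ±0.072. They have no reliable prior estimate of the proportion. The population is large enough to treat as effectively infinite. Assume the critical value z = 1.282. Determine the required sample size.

With no prior estimate, use p = 0.5, giving p(1−p) = 0.25.
n = z²·p(1−p)/E² = 1.282² × 0.2500 / 0.072² = 1.6435 × 0.2500 / 0.005184 ≈ 79.26.
Rounding up gives n = 80.

80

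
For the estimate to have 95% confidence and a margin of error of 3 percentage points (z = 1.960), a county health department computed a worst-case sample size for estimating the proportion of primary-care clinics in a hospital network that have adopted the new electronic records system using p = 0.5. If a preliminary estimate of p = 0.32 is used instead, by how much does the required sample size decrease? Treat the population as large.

Conservative (p = 0.5): n = 1.960² × 0.25 / 0.030² ≈ 1067.11 → 1068.
Using p = 0.32: p(1−p) = 0.2176, so n = 1.960² × 0.2176 / 0.030² ≈ 928.81 → 929.
Reduction: 1068 − 929 = 139.

139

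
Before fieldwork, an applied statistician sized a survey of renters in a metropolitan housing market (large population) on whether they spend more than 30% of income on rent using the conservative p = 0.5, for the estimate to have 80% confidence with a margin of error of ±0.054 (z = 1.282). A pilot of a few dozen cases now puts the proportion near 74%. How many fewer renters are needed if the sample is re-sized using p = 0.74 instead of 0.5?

32

Conservative (p = 0.5): n = 1.282² × 0.25 / 0.054² ≈ 140.91 → 141.
Using p = 0.74: p(1−p) = 0.1924, so n = 1.282² × 0.1924 / 0.054² ≈ 108.44 → 109.
Reduction: 141 − 109 = 32.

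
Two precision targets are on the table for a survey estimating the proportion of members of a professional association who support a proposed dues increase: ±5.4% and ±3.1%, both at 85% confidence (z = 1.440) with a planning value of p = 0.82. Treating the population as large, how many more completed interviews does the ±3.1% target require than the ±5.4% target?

214

At ±5.4%: n = 1.440² × 0.1476 / 0.054² ≈ 104.96 → 105.
At ±3.1%: n = 1.440² × 0.1476 / 0.031² ≈ 318.48 → 319.
Additional respondents: 319 − 105 = 214.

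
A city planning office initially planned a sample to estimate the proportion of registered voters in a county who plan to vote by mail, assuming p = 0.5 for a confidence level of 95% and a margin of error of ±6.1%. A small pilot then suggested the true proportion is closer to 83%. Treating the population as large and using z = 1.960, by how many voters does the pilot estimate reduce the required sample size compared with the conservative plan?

113

Conservative (p = 0.5): n = 1.960² × 0.25 / 0.061² ≈ 258.10 → 259.
Using p = 0.83: p(1−p) = 0.1411, so n = 1.960² × 0.1411 / 0.061² ≈ 145.67 → 146.
Reduction: 259 − 146 = 113.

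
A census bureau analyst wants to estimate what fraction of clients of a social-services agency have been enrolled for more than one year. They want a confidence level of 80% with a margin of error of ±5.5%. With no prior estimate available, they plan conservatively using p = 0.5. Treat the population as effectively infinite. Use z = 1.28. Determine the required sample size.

136

With p = 0.5, p(1−p) = 0.25.
n = z²·p(1−p)/E² = 1.28² × 0.2500 / 0.055² = 1.6384 × 0.2500 / 0.003025 ≈ 135.40.
Rounding up gives n = 136.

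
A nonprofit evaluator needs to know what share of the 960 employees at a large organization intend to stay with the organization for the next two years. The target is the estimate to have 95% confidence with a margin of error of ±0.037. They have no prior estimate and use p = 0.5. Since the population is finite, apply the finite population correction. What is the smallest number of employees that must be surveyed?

406

For 95% confidence, z = 1.960.
Unadjusted: n₀ = 1.960² × 0.50 × 0.50 / 0.037² ≈ 701.53, so n₀ = 702.
Finite population correction with N = 960: n = n₀ / (1 + (n₀−1)/N) = 702 / (1 + 701/960) = 702 / 1.7302 ≈ 405.73.
Rounding up, n = 406.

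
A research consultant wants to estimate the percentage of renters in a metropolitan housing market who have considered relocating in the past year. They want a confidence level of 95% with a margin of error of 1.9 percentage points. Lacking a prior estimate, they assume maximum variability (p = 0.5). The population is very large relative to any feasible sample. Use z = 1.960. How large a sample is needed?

2661

With p = 0.5, p(1−p) = 0.25.
n = z²·p(1−p)/E² = 1.960² × 0.2500 / 0.019² = 3.8416 × 0.2500 / 0.000361 ≈ 2660.39.
Rounding up gives n = 2661.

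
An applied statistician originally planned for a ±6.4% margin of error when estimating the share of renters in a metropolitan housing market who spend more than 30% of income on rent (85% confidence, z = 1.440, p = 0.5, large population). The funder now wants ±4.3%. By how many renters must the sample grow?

154

At ±6.4%: n = 1.440² × 0.2500 / 0.064² ≈ 126.56 → 127.
At ±4.3%: n = 1.440² × 0.2500 / 0.043² ≈ 280.37 → 281.
Additional respondents: 281 − 127 = 154.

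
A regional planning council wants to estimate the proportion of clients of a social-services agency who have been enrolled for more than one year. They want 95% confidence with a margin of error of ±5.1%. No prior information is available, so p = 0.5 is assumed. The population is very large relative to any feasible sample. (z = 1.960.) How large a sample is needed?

With p = 0.5, p(1−p) = 0.25.
n = z²·p(1−p)/E² = 1.960² × 0.2500 / 0.051² = 3.8416 × 0.2500 / 0.002601 ≈ 369.24.
Rounding up gives n = 370.

370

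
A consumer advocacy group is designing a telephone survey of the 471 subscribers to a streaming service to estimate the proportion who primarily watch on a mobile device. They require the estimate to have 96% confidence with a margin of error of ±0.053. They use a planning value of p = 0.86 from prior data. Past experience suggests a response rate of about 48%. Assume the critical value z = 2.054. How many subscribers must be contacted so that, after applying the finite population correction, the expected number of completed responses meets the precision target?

273

Completed interviews needed (unadjusted): n₀ = 2.054² × 0.1204 / 0.053² ≈ 180.83 → 181.
FPC for N = 471: n = 181 / (1 + 180/471) = 181 / 1.3822 ≈ 130.95 → 131.
At a 48% response rate, contacts needed = 131 / 0.48 ≈ 272.92 → 273.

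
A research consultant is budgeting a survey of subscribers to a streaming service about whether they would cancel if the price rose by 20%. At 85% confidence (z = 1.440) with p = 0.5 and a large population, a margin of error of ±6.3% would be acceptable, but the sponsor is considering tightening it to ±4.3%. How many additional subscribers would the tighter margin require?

150

At ±6.3%: n = 1.440² × 0.2500 / 0.063² ≈ 130.61 → 131.
At ±4.3%: n = 1.440² × 0.2500 / 0.043² ≈ 280.37 → 281.
Additional respondents: 281 − 131 = 150.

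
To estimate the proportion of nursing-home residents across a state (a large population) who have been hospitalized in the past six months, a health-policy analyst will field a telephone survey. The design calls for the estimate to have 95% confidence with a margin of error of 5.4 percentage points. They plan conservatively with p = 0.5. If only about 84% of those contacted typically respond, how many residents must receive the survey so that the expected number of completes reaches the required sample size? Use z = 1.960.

Completed interviews needed: n₀ = 1.960² × 0.2500 / 0.054² ≈ 329.36 → 330.
At an 84% response rate, contacts needed = 330 / 0.84 ≈ 392.86 → 393.

393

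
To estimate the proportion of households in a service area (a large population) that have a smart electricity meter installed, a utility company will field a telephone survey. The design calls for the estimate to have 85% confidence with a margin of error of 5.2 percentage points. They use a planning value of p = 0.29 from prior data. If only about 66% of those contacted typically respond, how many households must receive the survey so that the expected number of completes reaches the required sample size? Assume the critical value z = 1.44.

240

Completed interviews needed: n₀ = 1.44² × 0.2059 / 0.052² ≈ 157.90 → 158.
At a 66% response rate, contacts needed = 158 / 0.66 ≈ 239.39 → 240.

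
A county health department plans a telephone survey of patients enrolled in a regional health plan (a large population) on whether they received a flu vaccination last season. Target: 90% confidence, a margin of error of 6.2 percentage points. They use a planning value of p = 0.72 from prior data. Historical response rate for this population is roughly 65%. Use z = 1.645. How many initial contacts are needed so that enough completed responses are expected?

219

Completed interviews needed: n₀ = 1.645² × 0.2016 / 0.062² ≈ 141.92 → 142.
At a 65% response rate, contacts needed = 142 / 0.65 ≈ 218.46 → 219.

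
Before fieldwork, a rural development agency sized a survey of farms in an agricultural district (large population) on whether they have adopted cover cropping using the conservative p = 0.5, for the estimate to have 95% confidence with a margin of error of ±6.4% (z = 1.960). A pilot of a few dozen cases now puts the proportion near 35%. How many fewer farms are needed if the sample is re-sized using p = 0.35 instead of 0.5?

Conservative (p = 0.5): n = 1.960² × 0.25 / 0.064² ≈ 234.47 → 235.
Using p = 0.35: p(1−p) = 0.2275, so n = 1.960² × 0.2275 / 0.064² ≈ 213.37 → 214.
Reduction: 235 − 214 = 21.

21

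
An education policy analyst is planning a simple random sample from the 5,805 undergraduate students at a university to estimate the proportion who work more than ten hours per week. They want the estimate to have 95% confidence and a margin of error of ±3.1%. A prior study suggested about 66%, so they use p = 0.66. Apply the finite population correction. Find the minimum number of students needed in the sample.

For 95% confidence, z = 1.96.
Unadjusted: n₀ = 1.96² × 0.66 × 0.34 / 0.031² ≈ 897.04, so n₀ = 898.
Finite population correction with N = 5,805: n = n₀ / (1 + (n₀−1)/N) = 898 / (1 + 897/5805) = 898 / 1.1545 ≈ 777.81.
Rounding up, n = 778.

778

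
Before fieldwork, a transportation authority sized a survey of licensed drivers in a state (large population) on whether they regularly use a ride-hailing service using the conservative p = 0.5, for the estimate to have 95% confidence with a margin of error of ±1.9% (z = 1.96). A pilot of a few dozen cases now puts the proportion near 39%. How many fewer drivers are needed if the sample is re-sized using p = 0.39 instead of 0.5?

Conservative (p = 0.5): n = 1.96² × 0.25 / 0.019² ≈ 2660.39 → 2661.
Using p = 0.39: p(1−p) = 0.2379, so n = 1.96² × 0.2379 / 0.019² ≈ 2531.63 → 2532.
Reduction: 2661 − 2532 = 129.

129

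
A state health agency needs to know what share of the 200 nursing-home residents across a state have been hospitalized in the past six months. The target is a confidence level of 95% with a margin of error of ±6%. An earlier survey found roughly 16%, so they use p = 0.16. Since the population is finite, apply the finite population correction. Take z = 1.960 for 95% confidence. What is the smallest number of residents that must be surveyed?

84

Unadjusted: n₀ = 1.960² × 0.16 × 0.84 / 0.060² ≈ 143.42, so n₀ = 144.
Finite population correction with N = 200: n = n₀ / (1 + (n₀−1)/N) = 144 / (1 + 143/200) = 144 / 1.7150 ≈ 83.97.
Rounding up, n = 84.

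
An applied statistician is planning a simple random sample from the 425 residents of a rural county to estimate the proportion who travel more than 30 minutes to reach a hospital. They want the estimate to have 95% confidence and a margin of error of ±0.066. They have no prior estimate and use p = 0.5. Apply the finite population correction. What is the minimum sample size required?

146

For 95% confidence, z = 1.960.
Unadjusted: n₀ = 1.960² × 0.50 × 0.50 / 0.066² ≈ 220.48, so n₀ = 221.
Finite population correction with N = 425: n = n₀ / (1 + (n₀−1)/N) = 221 / (1 + 220/425) = 221 / 1.5176 ≈ 145.62.
Rounding up, n = 146.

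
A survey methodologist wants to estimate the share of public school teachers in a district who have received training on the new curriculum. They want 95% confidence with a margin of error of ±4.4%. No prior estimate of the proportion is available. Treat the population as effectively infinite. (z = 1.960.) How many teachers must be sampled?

With no prior estimate, use p = 0.5, giving p(1−p) = 0.25.
n = z²·p(1−p)/E² = 1.960² × 0.2500 / 0.044² = 3.8416 × 0.2500 / 0.001936 ≈ 496.07.
Rounding up gives n = 497.

497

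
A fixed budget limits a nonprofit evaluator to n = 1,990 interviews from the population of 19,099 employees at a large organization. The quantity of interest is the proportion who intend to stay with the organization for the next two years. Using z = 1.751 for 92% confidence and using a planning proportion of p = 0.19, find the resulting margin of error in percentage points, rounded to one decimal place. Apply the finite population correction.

Finite-population factor: (N−n)/(N−1) = (19099−1990)/(19099−1) = 0.8959.
SE(p̂) = √[p(1−p)/n · (N−n)/(N−1)] = √[0.1539/1990 × 0.8959] = 0.00832.
E = z × SE = 1.751 × 0.00832 = 0.01457 ≈ 1.5 percentage points.

1.5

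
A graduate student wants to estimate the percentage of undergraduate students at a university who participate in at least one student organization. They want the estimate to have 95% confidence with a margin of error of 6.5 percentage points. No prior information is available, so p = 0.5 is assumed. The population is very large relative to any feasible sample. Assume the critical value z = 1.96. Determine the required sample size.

228

With p = 0.5, p(1−p) = 0.25.
n = z²·p(1−p)/E² = 1.96² × 0.2500 / 0.065² = 3.8416 × 0.2500 / 0.004225 ≈ 227.31.
Rounding up gives n = 228.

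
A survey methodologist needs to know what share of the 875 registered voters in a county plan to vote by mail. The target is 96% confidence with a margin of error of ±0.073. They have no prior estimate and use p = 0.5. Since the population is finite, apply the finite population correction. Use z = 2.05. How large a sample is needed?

162

Unadjusted: n₀ = 2.05² × 0.50 × 0.50 / 0.073² ≈ 197.15, so n₀ = 198.
Finite population correction with N = 875: n = n₀ / (1 + (n₀−1)/N) = 198 / (1 + 197/875) = 198 / 1.2251 ≈ 161.61.
Rounding up, n = 162.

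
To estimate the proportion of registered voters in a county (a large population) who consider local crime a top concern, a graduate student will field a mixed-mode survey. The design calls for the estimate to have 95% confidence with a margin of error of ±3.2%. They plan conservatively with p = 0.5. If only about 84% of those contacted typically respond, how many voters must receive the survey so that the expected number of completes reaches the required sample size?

For 95% confidence, z = 1.96.
Completed interviews needed: n₀ = 1.96² × 0.2500 / 0.032² ≈ 937.89 → 938.
At an 84% response rate, contacts needed = 938 / 0.84 ≈ 1116.67 → 1117.

1117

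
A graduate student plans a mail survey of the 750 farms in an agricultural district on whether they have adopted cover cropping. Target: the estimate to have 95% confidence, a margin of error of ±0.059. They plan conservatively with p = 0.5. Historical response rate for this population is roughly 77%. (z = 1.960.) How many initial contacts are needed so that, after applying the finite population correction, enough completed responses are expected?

Completed interviews needed (unadjusted): n₀ = 1.960² × 0.2500 / 0.059² ≈ 275.90 → 276.
FPC for N = 750: n = 276 / (1 + 275/750) = 276 / 1.3667 ≈ 201.95 → 202.
At a 77% response rate, contacts needed = 202 / 0.77 ≈ 262.34 → 263.

263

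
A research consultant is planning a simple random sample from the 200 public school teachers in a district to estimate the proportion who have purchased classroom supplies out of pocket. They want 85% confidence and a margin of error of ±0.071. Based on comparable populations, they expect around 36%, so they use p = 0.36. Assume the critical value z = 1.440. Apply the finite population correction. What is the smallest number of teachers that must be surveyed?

65

Unadjusted: n₀ = 1.440² × 0.36 × 0.64 / 0.071² ≈ 94.77, so n₀ = 95.
Finite population correction with N = 200: n = n₀ / (1 + (n₀−1)/N) = 95 / (1 + 94/200) = 95 / 1.4700 ≈ 64.63.
Rounding up, n = 65.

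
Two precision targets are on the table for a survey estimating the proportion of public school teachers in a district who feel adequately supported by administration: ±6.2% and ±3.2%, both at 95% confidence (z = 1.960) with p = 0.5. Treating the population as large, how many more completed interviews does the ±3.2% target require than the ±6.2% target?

At ±6.2%: n = 1.960² × 0.2500 / 0.062² ≈ 249.84 → 250.
At ±3.2%: n = 1.960² × 0.2500 / 0.032² ≈ 937.89 → 938.
Additional respondents: 938 − 250 = 688.

688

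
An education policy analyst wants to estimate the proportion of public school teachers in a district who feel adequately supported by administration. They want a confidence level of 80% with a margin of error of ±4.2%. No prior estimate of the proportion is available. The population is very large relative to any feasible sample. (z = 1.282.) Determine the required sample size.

With no prior estimate, use p = 0.5, giving p(1−p) = 0.25.
n = z²·p(1−p)/E² = 1.282² × 0.2500 / 0.042² = 1.6435 × 0.2500 / 0.001764 ≈ 232.93.
Rounding up gives n = 233.

233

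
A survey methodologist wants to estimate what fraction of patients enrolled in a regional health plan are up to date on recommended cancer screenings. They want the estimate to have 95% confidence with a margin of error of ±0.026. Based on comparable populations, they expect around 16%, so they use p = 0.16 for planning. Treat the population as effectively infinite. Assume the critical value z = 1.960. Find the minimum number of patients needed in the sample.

With p = 0.16, p(1−p) = 0.1344.
n = z²·p(1−p)/E² = 1.960² × 0.1344 / 0.026² = 3.8416 × 0.1344 / 0.000676 ≈ 763.77.
Rounding up gives n = 764.

764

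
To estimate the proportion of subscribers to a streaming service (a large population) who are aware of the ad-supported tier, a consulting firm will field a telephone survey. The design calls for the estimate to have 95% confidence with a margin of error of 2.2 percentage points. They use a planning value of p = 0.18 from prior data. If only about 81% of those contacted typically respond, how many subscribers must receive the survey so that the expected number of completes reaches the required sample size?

1447

For 95% confidence, z = 1.960.
Completed interviews needed: n₀ = 1.960² × 0.1476 / 0.022² ≈ 1171.53 → 1172.
At an 81% response rate, contacts needed = 1172 / 0.81 ≈ 1446.91 → 1447.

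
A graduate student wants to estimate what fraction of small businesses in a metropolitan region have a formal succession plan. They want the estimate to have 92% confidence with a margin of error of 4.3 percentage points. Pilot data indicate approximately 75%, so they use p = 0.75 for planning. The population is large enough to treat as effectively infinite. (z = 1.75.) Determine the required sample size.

311

With p = 0.75, p(1−p) = 0.1875.
n = z²·p(1−p)/E² = 1.75² × 0.1875 / 0.043² = 3.0625 × 0.1875 / 0.001849 ≈ 310.56.
Rounding up gives n = 311.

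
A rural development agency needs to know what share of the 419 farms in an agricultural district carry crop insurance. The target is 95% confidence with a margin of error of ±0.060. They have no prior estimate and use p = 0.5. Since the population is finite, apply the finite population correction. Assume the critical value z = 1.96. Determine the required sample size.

164

Unadjusted: n₀ = 1.96² × 0.50 × 0.50 / 0.060² ≈ 266.78, so n₀ = 267.
Finite population correction with N = 419: n = n₀ / (1 + (n₀−1)/N) = 267 / (1 + 266/419) = 267 / 1.6348 ≈ 163.32.
Rounding up, n = 164.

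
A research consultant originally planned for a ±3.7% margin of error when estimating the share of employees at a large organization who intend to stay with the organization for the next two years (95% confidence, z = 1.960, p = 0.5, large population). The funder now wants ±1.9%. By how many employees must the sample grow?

1959

At ±3.7%: n = 1.960² × 0.2500 / 0.037² ≈ 701.53 → 702.
At ±1.9%: n = 1.960² × 0.2500 / 0.019² ≈ 2660.39 → 2661.
Additional respondents: 2661 − 702 = 1959.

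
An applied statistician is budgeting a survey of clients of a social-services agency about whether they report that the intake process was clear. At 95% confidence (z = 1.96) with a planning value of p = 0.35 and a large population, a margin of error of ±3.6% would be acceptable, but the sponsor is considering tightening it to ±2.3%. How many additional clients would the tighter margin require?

978

At ±3.6%: n = 1.96² × 0.2275 / 0.036² ≈ 674.35 → 675.
At ±2.3%: n = 1.96² × 0.2275 / 0.023² ≈ 1652.11 → 1653.
Additional respondents: 1653 − 675 = 978.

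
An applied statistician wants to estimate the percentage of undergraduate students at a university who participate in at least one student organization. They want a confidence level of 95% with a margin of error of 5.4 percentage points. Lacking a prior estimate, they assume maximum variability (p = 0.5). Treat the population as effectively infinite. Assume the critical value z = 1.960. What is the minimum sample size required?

With p = 0.5, p(1−p) = 0.25.
n = z²·p(1−p)/E² = 1.960² × 0.2500 / 0.054² = 3.8416 × 0.2500 / 0.002916 ≈ 329.36.
Rounding up gives n = 330.

330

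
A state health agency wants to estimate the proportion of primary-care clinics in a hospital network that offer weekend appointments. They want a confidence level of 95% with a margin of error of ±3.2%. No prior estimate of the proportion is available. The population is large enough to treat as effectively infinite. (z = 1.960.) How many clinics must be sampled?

With no prior estimate, use p = 0.5, giving p(1−p) = 0.25.
n = z²·p(1−p)/E² = 1.960² × 0.2500 / 0.032² = 3.8416 × 0.2500 / 0.001024 ≈ 937.89.
Rounding up gives n = 938.

938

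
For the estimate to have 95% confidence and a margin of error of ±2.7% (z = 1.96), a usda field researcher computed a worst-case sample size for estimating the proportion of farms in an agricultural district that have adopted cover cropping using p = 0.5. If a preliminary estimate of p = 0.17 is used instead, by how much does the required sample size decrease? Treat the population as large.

Conservative (p = 0.5): n = 1.96² × 0.25 / 0.027² ≈ 1317.42 → 1318.
Using p = 0.17: p(1−p) = 0.1411, so n = 1.96² × 0.1411 / 0.027² ≈ 743.55 → 744.
Reduction: 1318 − 744 = 574.

574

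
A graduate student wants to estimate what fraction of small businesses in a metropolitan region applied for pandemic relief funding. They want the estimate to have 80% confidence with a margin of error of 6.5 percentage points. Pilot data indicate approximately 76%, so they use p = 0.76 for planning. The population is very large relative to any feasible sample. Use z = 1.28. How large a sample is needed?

With p = 0.76, p(1−p) = 0.1824.
n = z²·p(1−p)/E² = 1.28² × 0.1824 / 0.065² = 1.6384 × 0.1824 / 0.004225 ≈ 70.73.
Rounding up gives n = 71.

71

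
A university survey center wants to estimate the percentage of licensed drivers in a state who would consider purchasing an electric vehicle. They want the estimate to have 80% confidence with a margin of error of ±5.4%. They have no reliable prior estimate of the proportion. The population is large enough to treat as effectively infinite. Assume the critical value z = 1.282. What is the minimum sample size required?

With no prior estimate, use p = 0.5, giving p(1−p) = 0.25.
n = z²·p(1−p)/E² = 1.282² × 0.2500 / 0.054² = 1.6435 × 0.2500 / 0.002916 ≈ 140.91.
Rounding up gives n = 141.

141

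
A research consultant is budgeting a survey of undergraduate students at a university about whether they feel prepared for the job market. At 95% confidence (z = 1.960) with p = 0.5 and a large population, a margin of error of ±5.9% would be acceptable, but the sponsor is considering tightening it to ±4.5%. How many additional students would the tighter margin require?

199

At ±5.9%: n = 1.960² × 0.2500 / 0.059² ≈ 275.90 → 276.
At ±4.5%: n = 1.960² × 0.2500 / 0.045² ≈ 474.27 → 475.
Additional respondents: 475 − 276 = 199.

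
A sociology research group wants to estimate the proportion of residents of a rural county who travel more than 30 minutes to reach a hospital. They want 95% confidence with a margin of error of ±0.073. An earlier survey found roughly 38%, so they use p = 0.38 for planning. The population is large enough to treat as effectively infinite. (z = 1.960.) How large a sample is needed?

With p = 0.38, p(1−p) = 0.2356.
n = z²·p(1−p)/E² = 1.960² × 0.2356 / 0.073² = 3.8416 × 0.2356 / 0.005329 ≈ 169.84.
Rounding up gives n = 170.

170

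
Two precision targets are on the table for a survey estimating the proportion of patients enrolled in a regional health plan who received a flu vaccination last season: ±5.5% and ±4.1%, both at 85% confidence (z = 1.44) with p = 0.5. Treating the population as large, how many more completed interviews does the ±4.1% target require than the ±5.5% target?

At ±5.5%: n = 1.44² × 0.2500 / 0.055² ≈ 171.37 → 172.
At ±4.1%: n = 1.44² × 0.2500 / 0.041² ≈ 308.39 → 309.
Additional respondents: 309 − 172 = 137.

137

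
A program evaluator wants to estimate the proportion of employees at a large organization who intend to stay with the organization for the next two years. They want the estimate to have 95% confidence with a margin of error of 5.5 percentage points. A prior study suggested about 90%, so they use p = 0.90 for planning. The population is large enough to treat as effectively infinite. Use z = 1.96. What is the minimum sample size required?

With p = 0.90, p(1−p) = 0.0900.
n = z²·p(1−p)/E² = 1.96² × 0.0900 / 0.055² = 3.8416 × 0.0900 / 0.003025 ≈ 114.30.
Rounding up gives n = 115.

115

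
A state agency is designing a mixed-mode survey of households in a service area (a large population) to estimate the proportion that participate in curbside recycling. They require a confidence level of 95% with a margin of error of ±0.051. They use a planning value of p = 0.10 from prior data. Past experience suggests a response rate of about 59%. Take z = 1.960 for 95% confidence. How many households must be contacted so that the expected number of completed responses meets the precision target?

226

Completed interviews needed: n₀ = 1.960² × 0.0900 / 0.051² ≈ 132.93 → 133.
At a 59% response rate, contacts needed = 133 / 0.59 ≈ 225.42 → 226.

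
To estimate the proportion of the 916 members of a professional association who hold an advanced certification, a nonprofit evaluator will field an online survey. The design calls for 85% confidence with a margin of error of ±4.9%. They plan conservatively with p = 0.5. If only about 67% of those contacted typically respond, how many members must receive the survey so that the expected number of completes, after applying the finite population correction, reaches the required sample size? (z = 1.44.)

Completed interviews needed (unadjusted): n₀ = 1.44² × 0.2500 / 0.049² ≈ 215.91 → 216.
FPC for N = 916: n = 216 / (1 + 215/916) = 216 / 1.2347 ≈ 174.94 → 175.
At a 67% response rate, contacts needed = 175 / 0.67 ≈ 261.19 → 262.

262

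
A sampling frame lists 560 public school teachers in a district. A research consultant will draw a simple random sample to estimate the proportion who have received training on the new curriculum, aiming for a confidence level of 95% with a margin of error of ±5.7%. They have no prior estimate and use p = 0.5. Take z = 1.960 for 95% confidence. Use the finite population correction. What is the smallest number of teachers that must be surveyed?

Unadjusted: n₀ = 1.960² × 0.50 × 0.50 / 0.057² ≈ 295.60, so n₀ = 296.
Finite population correction with N = 560: n = n₀ / (1 + (n₀−1)/N) = 296 / (1 + 295/560) = 296 / 1.5268 ≈ 193.87.
Rounding up, n = 194.

194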